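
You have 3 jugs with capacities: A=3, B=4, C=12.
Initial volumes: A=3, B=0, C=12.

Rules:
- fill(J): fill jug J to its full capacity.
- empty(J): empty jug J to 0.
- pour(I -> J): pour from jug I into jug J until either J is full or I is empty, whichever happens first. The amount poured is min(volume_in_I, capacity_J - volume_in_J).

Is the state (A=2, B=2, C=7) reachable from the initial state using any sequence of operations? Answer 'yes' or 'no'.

BFS explored all 194 reachable states.
Reachable set includes: (0,0,0), (0,0,1), (0,0,2), (0,0,3), (0,0,4), (0,0,5), (0,0,6), (0,0,7), (0,0,8), (0,0,9), (0,0,10), (0,0,11) ...
Target (A=2, B=2, C=7) not in reachable set → no.

Answer: no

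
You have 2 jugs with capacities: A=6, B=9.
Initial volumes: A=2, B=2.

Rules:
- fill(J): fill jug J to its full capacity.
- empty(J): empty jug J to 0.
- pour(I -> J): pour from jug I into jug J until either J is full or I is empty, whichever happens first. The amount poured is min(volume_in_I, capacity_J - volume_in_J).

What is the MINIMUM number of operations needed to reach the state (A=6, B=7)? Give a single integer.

BFS from (A=2, B=2). One shortest path:
  1. pour(B -> A) -> (A=4 B=0)
  2. fill(B) -> (A=4 B=9)
  3. pour(B -> A) -> (A=6 B=7)
Reached target in 3 moves.

Answer: 3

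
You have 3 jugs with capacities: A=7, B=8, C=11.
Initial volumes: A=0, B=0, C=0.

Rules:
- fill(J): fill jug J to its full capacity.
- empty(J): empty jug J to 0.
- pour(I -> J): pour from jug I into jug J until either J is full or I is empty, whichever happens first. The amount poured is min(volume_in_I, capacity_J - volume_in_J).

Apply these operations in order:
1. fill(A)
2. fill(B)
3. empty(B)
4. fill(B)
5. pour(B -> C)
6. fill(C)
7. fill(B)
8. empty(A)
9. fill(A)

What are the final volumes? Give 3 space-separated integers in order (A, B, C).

Answer: 7 8 11

Derivation:
Step 1: fill(A) -> (A=7 B=0 C=0)
Step 2: fill(B) -> (A=7 B=8 C=0)
Step 3: empty(B) -> (A=7 B=0 C=0)
Step 4: fill(B) -> (A=7 B=8 C=0)
Step 5: pour(B -> C) -> (A=7 B=0 C=8)
Step 6: fill(C) -> (A=7 B=0 C=11)
Step 7: fill(B) -> (A=7 B=8 C=11)
Step 8: empty(A) -> (A=0 B=8 C=11)
Step 9: fill(A) -> (A=7 B=8 C=11)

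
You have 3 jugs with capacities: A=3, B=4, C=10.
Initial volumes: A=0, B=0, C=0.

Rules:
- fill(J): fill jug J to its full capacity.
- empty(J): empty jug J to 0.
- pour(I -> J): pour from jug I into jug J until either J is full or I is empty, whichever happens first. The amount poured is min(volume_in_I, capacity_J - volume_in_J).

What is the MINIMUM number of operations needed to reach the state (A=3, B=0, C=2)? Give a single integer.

BFS from (A=0, B=0, C=0). One shortest path:
  1. fill(A) -> (A=3 B=0 C=0)
  2. fill(C) -> (A=3 B=0 C=10)
  3. pour(C -> B) -> (A=3 B=4 C=6)
  4. empty(B) -> (A=3 B=0 C=6)
  5. pour(C -> B) -> (A=3 B=4 C=2)
  6. empty(B) -> (A=3 B=0 C=2)
Reached target in 6 moves.

Answer: 6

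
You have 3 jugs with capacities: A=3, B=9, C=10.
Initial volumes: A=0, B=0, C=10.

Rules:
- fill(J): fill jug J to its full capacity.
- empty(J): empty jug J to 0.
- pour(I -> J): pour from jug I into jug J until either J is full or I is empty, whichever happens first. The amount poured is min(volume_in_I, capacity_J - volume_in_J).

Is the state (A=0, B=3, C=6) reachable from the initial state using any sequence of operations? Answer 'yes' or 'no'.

BFS from (A=0, B=0, C=10):
  1. fill(B) -> (A=0 B=9 C=10)
  2. empty(C) -> (A=0 B=9 C=0)
  3. pour(B -> A) -> (A=3 B=6 C=0)
  4. pour(B -> C) -> (A=3 B=0 C=6)
  5. pour(A -> B) -> (A=0 B=3 C=6)
Target reached → yes.

Answer: yes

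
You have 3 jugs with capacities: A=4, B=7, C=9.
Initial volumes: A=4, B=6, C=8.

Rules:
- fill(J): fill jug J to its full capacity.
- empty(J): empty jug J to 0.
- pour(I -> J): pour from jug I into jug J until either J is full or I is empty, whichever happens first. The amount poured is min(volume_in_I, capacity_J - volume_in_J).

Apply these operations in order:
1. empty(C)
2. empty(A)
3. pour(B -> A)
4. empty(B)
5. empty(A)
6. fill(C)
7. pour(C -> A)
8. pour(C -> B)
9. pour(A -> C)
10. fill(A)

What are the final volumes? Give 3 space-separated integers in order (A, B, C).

Answer: 4 5 4

Derivation:
Step 1: empty(C) -> (A=4 B=6 C=0)
Step 2: empty(A) -> (A=0 B=6 C=0)
Step 3: pour(B -> A) -> (A=4 B=2 C=0)
Step 4: empty(B) -> (A=4 B=0 C=0)
Step 5: empty(A) -> (A=0 B=0 C=0)
Step 6: fill(C) -> (A=0 B=0 C=9)
Step 7: pour(C -> A) -> (A=4 B=0 C=5)
Step 8: pour(C -> B) -> (A=4 B=5 C=0)
Step 9: pour(A -> C) -> (A=0 B=5 C=4)
Step 10: fill(A) -> (A=4 B=5 C=4)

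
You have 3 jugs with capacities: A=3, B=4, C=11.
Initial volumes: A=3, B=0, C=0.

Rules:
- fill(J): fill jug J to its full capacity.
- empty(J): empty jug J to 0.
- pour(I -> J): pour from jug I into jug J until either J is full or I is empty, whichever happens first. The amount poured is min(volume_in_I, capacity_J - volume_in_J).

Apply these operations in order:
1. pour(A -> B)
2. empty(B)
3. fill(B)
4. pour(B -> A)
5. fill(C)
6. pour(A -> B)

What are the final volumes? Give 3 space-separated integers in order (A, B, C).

Step 1: pour(A -> B) -> (A=0 B=3 C=0)
Step 2: empty(B) -> (A=0 B=0 C=0)
Step 3: fill(B) -> (A=0 B=4 C=0)
Step 4: pour(B -> A) -> (A=3 B=1 C=0)
Step 5: fill(C) -> (A=3 B=1 C=11)
Step 6: pour(A -> B) -> (A=0 B=4 C=11)

Answer: 0 4 11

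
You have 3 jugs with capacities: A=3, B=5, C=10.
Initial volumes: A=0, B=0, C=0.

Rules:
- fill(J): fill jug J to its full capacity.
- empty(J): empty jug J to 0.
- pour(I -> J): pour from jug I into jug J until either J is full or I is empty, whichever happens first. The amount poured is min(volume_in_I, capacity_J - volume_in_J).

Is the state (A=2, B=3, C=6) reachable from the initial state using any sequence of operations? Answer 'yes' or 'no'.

Answer: no

Derivation:
BFS explored all 192 reachable states.
Reachable set includes: (0,0,0), (0,0,1), (0,0,2), (0,0,3), (0,0,4), (0,0,5), (0,0,6), (0,0,7), (0,0,8), (0,0,9), (0,0,10), (0,1,0) ...
Target (A=2, B=3, C=6) not in reachable set → no.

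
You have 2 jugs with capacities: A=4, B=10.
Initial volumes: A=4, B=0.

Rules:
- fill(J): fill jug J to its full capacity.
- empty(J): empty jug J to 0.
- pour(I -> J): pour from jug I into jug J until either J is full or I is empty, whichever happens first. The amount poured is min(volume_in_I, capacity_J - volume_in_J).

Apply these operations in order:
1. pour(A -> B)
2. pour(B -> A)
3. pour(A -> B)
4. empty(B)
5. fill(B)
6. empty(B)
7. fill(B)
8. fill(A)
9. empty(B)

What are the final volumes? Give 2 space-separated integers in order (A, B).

Step 1: pour(A -> B) -> (A=0 B=4)
Step 2: pour(B -> A) -> (A=4 B=0)
Step 3: pour(A -> B) -> (A=0 B=4)
Step 4: empty(B) -> (A=0 B=0)
Step 5: fill(B) -> (A=0 B=10)
Step 6: empty(B) -> (A=0 B=0)
Step 7: fill(B) -> (A=0 B=10)
Step 8: fill(A) -> (A=4 B=10)
Step 9: empty(B) -> (A=4 B=0)

Answer: 4 0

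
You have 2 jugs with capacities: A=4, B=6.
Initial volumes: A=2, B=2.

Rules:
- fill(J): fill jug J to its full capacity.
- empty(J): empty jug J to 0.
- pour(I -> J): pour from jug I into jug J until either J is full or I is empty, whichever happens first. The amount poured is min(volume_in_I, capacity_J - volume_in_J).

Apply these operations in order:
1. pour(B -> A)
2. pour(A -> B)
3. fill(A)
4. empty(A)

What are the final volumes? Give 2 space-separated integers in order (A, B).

Answer: 0 4

Derivation:
Step 1: pour(B -> A) -> (A=4 B=0)
Step 2: pour(A -> B) -> (A=0 B=4)
Step 3: fill(A) -> (A=4 B=4)
Step 4: empty(A) -> (A=0 B=4)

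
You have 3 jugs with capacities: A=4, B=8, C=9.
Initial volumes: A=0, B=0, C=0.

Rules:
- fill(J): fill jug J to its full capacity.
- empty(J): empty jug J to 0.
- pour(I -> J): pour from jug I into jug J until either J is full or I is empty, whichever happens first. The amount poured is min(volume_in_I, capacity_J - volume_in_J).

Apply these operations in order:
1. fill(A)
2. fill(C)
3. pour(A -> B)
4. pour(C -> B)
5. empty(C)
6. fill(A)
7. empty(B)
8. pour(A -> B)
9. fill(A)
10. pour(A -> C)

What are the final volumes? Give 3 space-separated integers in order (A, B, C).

Step 1: fill(A) -> (A=4 B=0 C=0)
Step 2: fill(C) -> (A=4 B=0 C=9)
Step 3: pour(A -> B) -> (A=0 B=4 C=9)
Step 4: pour(C -> B) -> (A=0 B=8 C=5)
Step 5: empty(C) -> (A=0 B=8 C=0)
Step 6: fill(A) -> (A=4 B=8 C=0)
Step 7: empty(B) -> (A=4 B=0 C=0)
Step 8: pour(A -> B) -> (A=0 B=4 C=0)
Step 9: fill(A) -> (A=4 B=4 C=0)
Step 10: pour(A -> C) -> (A=0 B=4 C=4)

Answer: 0 4 4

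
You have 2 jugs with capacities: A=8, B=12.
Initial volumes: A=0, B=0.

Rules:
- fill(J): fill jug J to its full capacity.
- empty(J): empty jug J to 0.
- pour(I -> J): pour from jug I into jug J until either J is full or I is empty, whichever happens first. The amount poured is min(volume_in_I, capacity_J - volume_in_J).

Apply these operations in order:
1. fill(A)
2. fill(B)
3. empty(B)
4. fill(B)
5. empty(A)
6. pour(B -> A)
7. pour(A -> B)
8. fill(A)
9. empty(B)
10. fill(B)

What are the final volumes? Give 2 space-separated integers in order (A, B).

Answer: 8 12

Derivation:
Step 1: fill(A) -> (A=8 B=0)
Step 2: fill(B) -> (A=8 B=12)
Step 3: empty(B) -> (A=8 B=0)
Step 4: fill(B) -> (A=8 B=12)
Step 5: empty(A) -> (A=0 B=12)
Step 6: pour(B -> A) -> (A=8 B=4)
Step 7: pour(A -> B) -> (A=0 B=12)
Step 8: fill(A) -> (A=8 B=12)
Step 9: empty(B) -> (A=8 B=0)
Step 10: fill(B) -> (A=8 B=12)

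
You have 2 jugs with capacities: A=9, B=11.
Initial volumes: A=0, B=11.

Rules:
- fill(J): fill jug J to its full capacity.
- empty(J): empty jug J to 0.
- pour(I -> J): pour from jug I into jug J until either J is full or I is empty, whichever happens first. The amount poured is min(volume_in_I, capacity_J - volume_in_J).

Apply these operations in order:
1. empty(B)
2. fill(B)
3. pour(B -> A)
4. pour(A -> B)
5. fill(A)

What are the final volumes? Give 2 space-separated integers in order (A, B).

Answer: 9 11

Derivation:
Step 1: empty(B) -> (A=0 B=0)
Step 2: fill(B) -> (A=0 B=11)
Step 3: pour(B -> A) -> (A=9 B=2)
Step 4: pour(A -> B) -> (A=0 B=11)
Step 5: fill(A) -> (A=9 B=11)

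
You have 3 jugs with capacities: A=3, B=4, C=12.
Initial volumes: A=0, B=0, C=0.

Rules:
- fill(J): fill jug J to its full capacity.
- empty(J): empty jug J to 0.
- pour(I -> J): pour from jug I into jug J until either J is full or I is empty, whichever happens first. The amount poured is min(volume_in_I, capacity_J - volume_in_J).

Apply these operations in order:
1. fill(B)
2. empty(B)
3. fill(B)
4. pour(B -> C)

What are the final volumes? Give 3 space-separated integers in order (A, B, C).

Step 1: fill(B) -> (A=0 B=4 C=0)
Step 2: empty(B) -> (A=0 B=0 C=0)
Step 3: fill(B) -> (A=0 B=4 C=0)
Step 4: pour(B -> C) -> (A=0 B=0 C=4)

Answer: 0 0 4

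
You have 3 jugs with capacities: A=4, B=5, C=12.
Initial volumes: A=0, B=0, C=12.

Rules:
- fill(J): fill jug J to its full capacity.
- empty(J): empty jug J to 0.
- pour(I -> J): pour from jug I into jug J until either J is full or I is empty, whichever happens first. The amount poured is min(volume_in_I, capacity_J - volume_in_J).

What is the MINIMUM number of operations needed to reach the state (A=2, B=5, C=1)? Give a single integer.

BFS from (A=0, B=0, C=12). One shortest path:
  1. pour(C -> A) -> (A=4 B=0 C=8)
  2. empty(A) -> (A=0 B=0 C=8)
  3. pour(C -> B) -> (A=0 B=5 C=3)
  4. pour(C -> A) -> (A=3 B=5 C=0)
  5. pour(B -> C) -> (A=3 B=0 C=5)
  6. pour(A -> B) -> (A=0 B=3 C=5)
  7. pour(C -> A) -> (A=4 B=3 C=1)
  8. pour(A -> B) -> (A=2 B=5 C=1)
Reached target in 8 moves.

Answer: 8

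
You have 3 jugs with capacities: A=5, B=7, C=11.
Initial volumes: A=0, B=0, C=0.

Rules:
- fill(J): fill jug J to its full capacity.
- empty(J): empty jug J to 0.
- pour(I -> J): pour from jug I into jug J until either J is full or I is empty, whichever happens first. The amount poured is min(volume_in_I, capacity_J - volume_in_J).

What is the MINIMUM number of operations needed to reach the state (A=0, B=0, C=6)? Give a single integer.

Answer: 3

Derivation:
BFS from (A=0, B=0, C=0). One shortest path:
  1. fill(C) -> (A=0 B=0 C=11)
  2. pour(C -> A) -> (A=5 B=0 C=6)
  3. empty(A) -> (A=0 B=0 C=6)
Reached target in 3 moves.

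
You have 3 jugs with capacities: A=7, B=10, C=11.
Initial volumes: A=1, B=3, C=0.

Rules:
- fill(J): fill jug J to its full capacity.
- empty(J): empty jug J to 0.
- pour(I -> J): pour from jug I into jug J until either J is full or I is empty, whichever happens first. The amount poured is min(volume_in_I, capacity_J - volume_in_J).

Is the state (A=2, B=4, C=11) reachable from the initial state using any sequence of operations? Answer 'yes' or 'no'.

BFS from (A=1, B=3, C=0):
  1. pour(B -> C) -> (A=1 B=0 C=3)
  2. fill(B) -> (A=1 B=10 C=3)
  3. pour(B -> C) -> (A=1 B=2 C=11)
  4. pour(C -> A) -> (A=7 B=2 C=5)
  5. empty(A) -> (A=0 B=2 C=5)
  6. pour(B -> A) -> (A=2 B=0 C=5)
  7. fill(B) -> (A=2 B=10 C=5)
  8. pour(B -> C) -> (A=2 B=4 C=11)
Target reached → yes.

Answer: yes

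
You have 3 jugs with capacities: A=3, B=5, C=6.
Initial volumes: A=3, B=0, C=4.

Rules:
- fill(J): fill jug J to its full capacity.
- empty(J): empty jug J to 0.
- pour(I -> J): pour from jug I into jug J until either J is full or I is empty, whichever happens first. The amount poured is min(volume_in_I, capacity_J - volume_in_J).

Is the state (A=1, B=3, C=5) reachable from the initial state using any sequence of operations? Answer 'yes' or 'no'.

BFS explored all 128 reachable states.
Reachable set includes: (0,0,0), (0,0,1), (0,0,2), (0,0,3), (0,0,4), (0,0,5), (0,0,6), (0,1,0), (0,1,1), (0,1,2), (0,1,3), (0,1,4) ...
Target (A=1, B=3, C=5) not in reachable set → no.

Answer: no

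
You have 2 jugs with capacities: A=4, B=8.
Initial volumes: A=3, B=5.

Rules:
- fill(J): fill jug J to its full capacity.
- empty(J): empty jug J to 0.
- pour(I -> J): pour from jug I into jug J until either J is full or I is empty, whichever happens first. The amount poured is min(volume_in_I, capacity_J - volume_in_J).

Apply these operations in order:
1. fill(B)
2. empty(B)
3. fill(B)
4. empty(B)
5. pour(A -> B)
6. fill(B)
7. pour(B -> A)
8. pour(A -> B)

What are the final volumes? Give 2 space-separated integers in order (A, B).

Answer: 0 8

Derivation:
Step 1: fill(B) -> (A=3 B=8)
Step 2: empty(B) -> (A=3 B=0)
Step 3: fill(B) -> (A=3 B=8)
Step 4: empty(B) -> (A=3 B=0)
Step 5: pour(A -> B) -> (A=0 B=3)
Step 6: fill(B) -> (A=0 B=8)
Step 7: pour(B -> A) -> (A=4 B=4)
Step 8: pour(A -> B) -> (A=0 B=8)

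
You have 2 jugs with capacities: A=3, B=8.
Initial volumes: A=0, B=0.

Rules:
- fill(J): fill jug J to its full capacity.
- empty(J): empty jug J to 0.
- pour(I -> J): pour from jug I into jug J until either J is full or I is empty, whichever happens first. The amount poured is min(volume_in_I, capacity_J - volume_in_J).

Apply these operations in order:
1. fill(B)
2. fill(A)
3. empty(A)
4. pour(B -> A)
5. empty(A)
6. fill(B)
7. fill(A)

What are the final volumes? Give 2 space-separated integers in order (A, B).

Answer: 3 8

Derivation:
Step 1: fill(B) -> (A=0 B=8)
Step 2: fill(A) -> (A=3 B=8)
Step 3: empty(A) -> (A=0 B=8)
Step 4: pour(B -> A) -> (A=3 B=5)
Step 5: empty(A) -> (A=0 B=5)
Step 6: fill(B) -> (A=0 B=8)
Step 7: fill(A) -> (A=3 B=8)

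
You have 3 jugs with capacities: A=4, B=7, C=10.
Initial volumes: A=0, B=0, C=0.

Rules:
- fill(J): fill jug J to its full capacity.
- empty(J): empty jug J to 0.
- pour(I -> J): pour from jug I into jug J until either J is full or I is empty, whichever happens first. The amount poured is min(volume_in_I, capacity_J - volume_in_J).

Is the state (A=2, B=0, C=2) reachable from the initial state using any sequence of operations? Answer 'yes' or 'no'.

Answer: yes

Derivation:
BFS from (A=0, B=0, C=0):
  1. fill(A) -> (A=4 B=0 C=0)
  2. fill(B) -> (A=4 B=7 C=0)
  3. pour(A -> C) -> (A=0 B=7 C=4)
  4. pour(B -> C) -> (A=0 B=1 C=10)
  5. pour(C -> A) -> (A=4 B=1 C=6)
  6. pour(A -> B) -> (A=0 B=5 C=6)
  7. pour(C -> A) -> (A=4 B=5 C=2)
  8. pour(A -> B) -> (A=2 B=7 C=2)
  9. empty(B) -> (A=2 B=0 C=2)
Target reached → yes.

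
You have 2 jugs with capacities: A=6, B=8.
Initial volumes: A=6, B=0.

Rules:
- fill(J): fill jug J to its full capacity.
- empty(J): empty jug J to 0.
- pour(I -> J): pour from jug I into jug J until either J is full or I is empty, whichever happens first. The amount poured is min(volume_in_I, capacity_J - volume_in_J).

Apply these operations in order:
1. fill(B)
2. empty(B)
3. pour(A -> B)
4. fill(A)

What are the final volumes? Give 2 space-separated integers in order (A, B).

Answer: 6 6

Derivation:
Step 1: fill(B) -> (A=6 B=8)
Step 2: empty(B) -> (A=6 B=0)
Step 3: pour(A -> B) -> (A=0 B=6)
Step 4: fill(A) -> (A=6 B=6)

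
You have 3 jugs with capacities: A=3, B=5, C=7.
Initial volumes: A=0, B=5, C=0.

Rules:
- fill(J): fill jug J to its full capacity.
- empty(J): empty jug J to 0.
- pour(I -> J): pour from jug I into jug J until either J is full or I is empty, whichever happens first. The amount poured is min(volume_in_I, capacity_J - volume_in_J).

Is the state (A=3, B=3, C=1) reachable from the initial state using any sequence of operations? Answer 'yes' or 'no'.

BFS from (A=0, B=5, C=0):
  1. empty(B) -> (A=0 B=0 C=0)
  2. fill(C) -> (A=0 B=0 C=7)
  3. pour(C -> A) -> (A=3 B=0 C=4)
  4. pour(A -> B) -> (A=0 B=3 C=4)
  5. pour(C -> A) -> (A=3 B=3 C=1)
Target reached → yes.

Answer: yes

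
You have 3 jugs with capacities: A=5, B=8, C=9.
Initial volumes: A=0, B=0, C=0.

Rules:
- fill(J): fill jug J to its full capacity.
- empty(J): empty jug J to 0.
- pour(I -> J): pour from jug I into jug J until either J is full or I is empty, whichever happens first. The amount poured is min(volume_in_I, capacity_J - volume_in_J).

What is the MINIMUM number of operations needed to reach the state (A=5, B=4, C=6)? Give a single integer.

BFS from (A=0, B=0, C=0). One shortest path:
  1. fill(A) -> (A=5 B=0 C=0)
  2. pour(A -> B) -> (A=0 B=5 C=0)
  3. fill(A) -> (A=5 B=5 C=0)
  4. pour(A -> C) -> (A=0 B=5 C=5)
  5. fill(A) -> (A=5 B=5 C=5)
  6. pour(A -> B) -> (A=2 B=8 C=5)
  7. pour(B -> C) -> (A=2 B=4 C=9)
  8. pour(C -> A) -> (A=5 B=4 C=6)
Reached target in 8 moves.

Answer: 8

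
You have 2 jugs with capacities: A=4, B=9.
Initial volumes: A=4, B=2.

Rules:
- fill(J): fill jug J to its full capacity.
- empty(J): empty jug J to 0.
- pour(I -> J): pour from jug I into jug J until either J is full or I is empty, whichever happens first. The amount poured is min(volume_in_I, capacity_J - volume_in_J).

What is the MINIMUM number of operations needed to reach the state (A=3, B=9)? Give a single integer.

Answer: 6

Derivation:
BFS from (A=4, B=2). One shortest path:
  1. empty(B) -> (A=4 B=0)
  2. pour(A -> B) -> (A=0 B=4)
  3. fill(A) -> (A=4 B=4)
  4. pour(A -> B) -> (A=0 B=8)
  5. fill(A) -> (A=4 B=8)
  6. pour(A -> B) -> (A=3 B=9)
Reached target in 6 moves.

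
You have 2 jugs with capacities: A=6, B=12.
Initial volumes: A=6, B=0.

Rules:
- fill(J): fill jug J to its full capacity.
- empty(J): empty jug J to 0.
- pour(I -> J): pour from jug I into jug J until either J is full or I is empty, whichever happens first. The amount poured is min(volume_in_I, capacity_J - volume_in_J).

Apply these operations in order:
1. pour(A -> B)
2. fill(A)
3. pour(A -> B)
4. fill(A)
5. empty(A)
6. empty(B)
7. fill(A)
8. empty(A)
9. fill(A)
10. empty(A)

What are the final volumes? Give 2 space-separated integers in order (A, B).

Step 1: pour(A -> B) -> (A=0 B=6)
Step 2: fill(A) -> (A=6 B=6)
Step 3: pour(A -> B) -> (A=0 B=12)
Step 4: fill(A) -> (A=6 B=12)
Step 5: empty(A) -> (A=0 B=12)
Step 6: empty(B) -> (A=0 B=0)
Step 7: fill(A) -> (A=6 B=0)
Step 8: empty(A) -> (A=0 B=0)
Step 9: fill(A) -> (A=6 B=0)
Step 10: empty(A) -> (A=0 B=0)

Answer: 0 0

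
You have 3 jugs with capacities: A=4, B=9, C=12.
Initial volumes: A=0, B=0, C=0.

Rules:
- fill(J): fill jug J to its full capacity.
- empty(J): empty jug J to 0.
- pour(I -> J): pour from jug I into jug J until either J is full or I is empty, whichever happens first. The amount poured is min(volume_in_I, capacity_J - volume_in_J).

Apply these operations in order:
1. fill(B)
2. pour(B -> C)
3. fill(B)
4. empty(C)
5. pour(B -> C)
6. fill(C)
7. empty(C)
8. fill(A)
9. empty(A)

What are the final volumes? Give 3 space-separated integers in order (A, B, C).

Step 1: fill(B) -> (A=0 B=9 C=0)
Step 2: pour(B -> C) -> (A=0 B=0 C=9)
Step 3: fill(B) -> (A=0 B=9 C=9)
Step 4: empty(C) -> (A=0 B=9 C=0)
Step 5: pour(B -> C) -> (A=0 B=0 C=9)
Step 6: fill(C) -> (A=0 B=0 C=12)
Step 7: empty(C) -> (A=0 B=0 C=0)
Step 8: fill(A) -> (A=4 B=0 C=0)
Step 9: empty(A) -> (A=0 B=0 C=0)

Answer: 0 0 0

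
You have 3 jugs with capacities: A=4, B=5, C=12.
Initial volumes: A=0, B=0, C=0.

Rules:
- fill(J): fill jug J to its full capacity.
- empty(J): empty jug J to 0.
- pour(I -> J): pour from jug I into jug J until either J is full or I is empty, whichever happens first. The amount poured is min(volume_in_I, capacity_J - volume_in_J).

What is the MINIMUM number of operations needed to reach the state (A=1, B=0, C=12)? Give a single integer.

Answer: 5

Derivation:
BFS from (A=0, B=0, C=0). One shortest path:
  1. fill(B) -> (A=0 B=5 C=0)
  2. fill(C) -> (A=0 B=5 C=12)
  3. pour(B -> A) -> (A=4 B=1 C=12)
  4. empty(A) -> (A=0 B=1 C=12)
  5. pour(B -> A) -> (A=1 B=0 C=12)
Reached target in 5 moves.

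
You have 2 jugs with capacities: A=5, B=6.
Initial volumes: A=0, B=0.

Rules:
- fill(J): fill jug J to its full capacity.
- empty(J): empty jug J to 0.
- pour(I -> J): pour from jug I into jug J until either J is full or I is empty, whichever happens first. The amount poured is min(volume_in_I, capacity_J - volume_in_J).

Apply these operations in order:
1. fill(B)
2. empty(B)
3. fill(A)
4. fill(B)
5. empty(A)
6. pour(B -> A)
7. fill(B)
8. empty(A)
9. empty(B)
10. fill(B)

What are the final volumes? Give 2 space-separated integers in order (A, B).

Step 1: fill(B) -> (A=0 B=6)
Step 2: empty(B) -> (A=0 B=0)
Step 3: fill(A) -> (A=5 B=0)
Step 4: fill(B) -> (A=5 B=6)
Step 5: empty(A) -> (A=0 B=6)
Step 6: pour(B -> A) -> (A=5 B=1)
Step 7: fill(B) -> (A=5 B=6)
Step 8: empty(A) -> (A=0 B=6)
Step 9: empty(B) -> (A=0 B=0)
Step 10: fill(B) -> (A=0 B=6)

Answer: 0 6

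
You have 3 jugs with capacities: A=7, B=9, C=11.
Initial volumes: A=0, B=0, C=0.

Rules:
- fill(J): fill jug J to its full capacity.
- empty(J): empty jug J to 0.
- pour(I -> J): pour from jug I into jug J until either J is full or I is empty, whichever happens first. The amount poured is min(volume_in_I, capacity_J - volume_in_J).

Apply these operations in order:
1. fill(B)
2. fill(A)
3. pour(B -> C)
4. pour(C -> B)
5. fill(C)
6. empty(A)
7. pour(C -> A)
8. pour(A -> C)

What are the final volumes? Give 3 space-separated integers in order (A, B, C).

Answer: 0 9 11

Derivation:
Step 1: fill(B) -> (A=0 B=9 C=0)
Step 2: fill(A) -> (A=7 B=9 C=0)
Step 3: pour(B -> C) -> (A=7 B=0 C=9)
Step 4: pour(C -> B) -> (A=7 B=9 C=0)
Step 5: fill(C) -> (A=7 B=9 C=11)
Step 6: empty(A) -> (A=0 B=9 C=11)
Step 7: pour(C -> A) -> (A=7 B=9 C=4)
Step 8: pour(A -> C) -> (A=0 B=9 C=11)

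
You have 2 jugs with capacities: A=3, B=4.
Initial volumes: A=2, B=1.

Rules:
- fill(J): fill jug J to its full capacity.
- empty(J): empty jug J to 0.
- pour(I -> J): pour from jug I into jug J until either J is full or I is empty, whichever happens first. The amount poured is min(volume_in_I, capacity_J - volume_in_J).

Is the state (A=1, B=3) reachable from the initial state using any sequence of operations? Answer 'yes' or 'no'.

BFS explored all 15 reachable states.
Reachable set includes: (0,0), (0,1), (0,2), (0,3), (0,4), (1,0), (1,4), (2,0), (2,1), (2,4), (3,0), (3,1) ...
Target (A=1, B=3) not in reachable set → no.

Answer: no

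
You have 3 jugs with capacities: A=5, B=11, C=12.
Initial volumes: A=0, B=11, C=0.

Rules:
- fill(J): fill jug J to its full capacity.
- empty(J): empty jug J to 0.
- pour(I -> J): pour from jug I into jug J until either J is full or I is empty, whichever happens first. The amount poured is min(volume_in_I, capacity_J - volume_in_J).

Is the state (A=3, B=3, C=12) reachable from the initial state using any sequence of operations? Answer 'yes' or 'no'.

Answer: yes

Derivation:
BFS from (A=0, B=11, C=0):
  1. fill(C) -> (A=0 B=11 C=12)
  2. pour(B -> A) -> (A=5 B=6 C=12)
  3. empty(A) -> (A=0 B=6 C=12)
  4. pour(B -> A) -> (A=5 B=1 C=12)
  5. empty(A) -> (A=0 B=1 C=12)
  6. pour(C -> A) -> (A=5 B=1 C=7)
  7. pour(C -> B) -> (A=5 B=8 C=0)
  8. pour(A -> C) -> (A=0 B=8 C=5)
  9. fill(A) -> (A=5 B=8 C=5)
  10. pour(A -> C) -> (A=0 B=8 C=10)
  11. pour(B -> A) -> (A=5 B=3 C=10)
  12. pour(A -> C) -> (A=3 B=3 C=12)
Target reached → yes.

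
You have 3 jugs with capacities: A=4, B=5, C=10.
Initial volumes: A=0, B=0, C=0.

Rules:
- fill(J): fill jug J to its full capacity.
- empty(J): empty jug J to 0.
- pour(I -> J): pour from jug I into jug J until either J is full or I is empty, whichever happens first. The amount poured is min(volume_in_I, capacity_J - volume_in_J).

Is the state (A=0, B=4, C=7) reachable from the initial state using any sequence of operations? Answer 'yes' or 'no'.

BFS from (A=0, B=0, C=0):
  1. fill(B) -> (A=0 B=5 C=0)
  2. fill(C) -> (A=0 B=5 C=10)
  3. pour(B -> A) -> (A=4 B=1 C=10)
  4. empty(A) -> (A=0 B=1 C=10)
  5. pour(B -> A) -> (A=1 B=0 C=10)
  6. pour(C -> A) -> (A=4 B=0 C=7)
  7. pour(A -> B) -> (A=0 B=4 C=7)
Target reached → yes.

Answer: yes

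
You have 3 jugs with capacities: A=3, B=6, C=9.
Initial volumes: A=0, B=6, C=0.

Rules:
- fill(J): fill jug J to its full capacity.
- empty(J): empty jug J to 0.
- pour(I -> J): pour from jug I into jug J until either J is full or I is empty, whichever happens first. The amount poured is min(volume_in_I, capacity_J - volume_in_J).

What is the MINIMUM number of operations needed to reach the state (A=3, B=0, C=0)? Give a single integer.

BFS from (A=0, B=6, C=0). One shortest path:
  1. fill(A) -> (A=3 B=6 C=0)
  2. empty(B) -> (A=3 B=0 C=0)
Reached target in 2 moves.

Answer: 2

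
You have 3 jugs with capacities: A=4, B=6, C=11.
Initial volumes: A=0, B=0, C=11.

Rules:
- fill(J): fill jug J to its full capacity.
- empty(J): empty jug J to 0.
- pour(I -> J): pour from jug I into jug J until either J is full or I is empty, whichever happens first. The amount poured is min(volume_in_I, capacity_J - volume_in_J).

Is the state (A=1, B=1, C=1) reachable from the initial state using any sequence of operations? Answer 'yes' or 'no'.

Answer: no

Derivation:
BFS explored all 270 reachable states.
Reachable set includes: (0,0,0), (0,0,1), (0,0,2), (0,0,3), (0,0,4), (0,0,5), (0,0,6), (0,0,7), (0,0,8), (0,0,9), (0,0,10), (0,0,11) ...
Target (A=1, B=1, C=1) not in reachable set → no.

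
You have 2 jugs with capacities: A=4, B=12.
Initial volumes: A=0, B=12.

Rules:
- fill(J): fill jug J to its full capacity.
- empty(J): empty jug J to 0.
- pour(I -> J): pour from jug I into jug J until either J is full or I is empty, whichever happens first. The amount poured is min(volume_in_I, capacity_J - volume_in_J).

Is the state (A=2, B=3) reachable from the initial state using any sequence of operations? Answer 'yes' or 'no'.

Answer: no

Derivation:
BFS explored all 8 reachable states.
Reachable set includes: (0,0), (0,4), (0,8), (0,12), (4,0), (4,4), (4,8), (4,12)
Target (A=2, B=3) not in reachable set → no.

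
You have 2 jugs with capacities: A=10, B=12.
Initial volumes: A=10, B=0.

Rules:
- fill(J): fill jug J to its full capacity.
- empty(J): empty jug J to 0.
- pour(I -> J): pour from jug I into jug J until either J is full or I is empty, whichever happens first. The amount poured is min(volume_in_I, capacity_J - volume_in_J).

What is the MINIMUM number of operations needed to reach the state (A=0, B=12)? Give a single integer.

BFS from (A=10, B=0). One shortest path:
  1. empty(A) -> (A=0 B=0)
  2. fill(B) -> (A=0 B=12)
Reached target in 2 moves.

Answer: 2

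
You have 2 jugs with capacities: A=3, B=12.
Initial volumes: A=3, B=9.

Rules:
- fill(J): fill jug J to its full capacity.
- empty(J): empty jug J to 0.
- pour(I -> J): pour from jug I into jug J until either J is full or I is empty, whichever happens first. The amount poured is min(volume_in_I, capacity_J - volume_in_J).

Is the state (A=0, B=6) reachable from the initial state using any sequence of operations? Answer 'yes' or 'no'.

Answer: yes

Derivation:
BFS from (A=3, B=9):
  1. empty(A) -> (A=0 B=9)
  2. pour(B -> A) -> (A=3 B=6)
  3. empty(A) -> (A=0 B=6)
Target reached → yes.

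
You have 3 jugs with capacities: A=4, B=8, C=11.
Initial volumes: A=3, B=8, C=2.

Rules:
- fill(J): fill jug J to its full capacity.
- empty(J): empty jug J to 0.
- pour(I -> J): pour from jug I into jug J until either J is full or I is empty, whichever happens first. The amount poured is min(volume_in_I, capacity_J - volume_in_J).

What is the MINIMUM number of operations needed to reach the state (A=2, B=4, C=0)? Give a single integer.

Answer: 4

Derivation:
BFS from (A=3, B=8, C=2). One shortest path:
  1. fill(A) -> (A=4 B=8 C=2)
  2. empty(B) -> (A=4 B=0 C=2)
  3. pour(A -> B) -> (A=0 B=4 C=2)
  4. pour(C -> A) -> (A=2 B=4 C=0)
Reached target in 4 moves.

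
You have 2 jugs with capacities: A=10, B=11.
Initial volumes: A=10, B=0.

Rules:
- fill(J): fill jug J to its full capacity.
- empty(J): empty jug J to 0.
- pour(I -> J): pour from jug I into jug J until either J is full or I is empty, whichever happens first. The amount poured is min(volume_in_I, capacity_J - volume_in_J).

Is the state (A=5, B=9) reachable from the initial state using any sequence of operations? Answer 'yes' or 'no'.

BFS explored all 42 reachable states.
Reachable set includes: (0,0), (0,1), (0,2), (0,3), (0,4), (0,5), (0,6), (0,7), (0,8), (0,9), (0,10), (0,11) ...
Target (A=5, B=9) not in reachable set → no.

Answer: no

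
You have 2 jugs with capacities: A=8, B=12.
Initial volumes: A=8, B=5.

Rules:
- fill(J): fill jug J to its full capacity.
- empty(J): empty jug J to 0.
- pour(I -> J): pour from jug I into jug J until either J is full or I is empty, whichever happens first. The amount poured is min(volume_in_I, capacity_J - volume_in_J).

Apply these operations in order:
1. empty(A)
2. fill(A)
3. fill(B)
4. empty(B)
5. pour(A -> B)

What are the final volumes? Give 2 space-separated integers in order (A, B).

Answer: 0 8

Derivation:
Step 1: empty(A) -> (A=0 B=5)
Step 2: fill(A) -> (A=8 B=5)
Step 3: fill(B) -> (A=8 B=12)
Step 4: empty(B) -> (A=8 B=0)
Step 5: pour(A -> B) -> (A=0 B=8)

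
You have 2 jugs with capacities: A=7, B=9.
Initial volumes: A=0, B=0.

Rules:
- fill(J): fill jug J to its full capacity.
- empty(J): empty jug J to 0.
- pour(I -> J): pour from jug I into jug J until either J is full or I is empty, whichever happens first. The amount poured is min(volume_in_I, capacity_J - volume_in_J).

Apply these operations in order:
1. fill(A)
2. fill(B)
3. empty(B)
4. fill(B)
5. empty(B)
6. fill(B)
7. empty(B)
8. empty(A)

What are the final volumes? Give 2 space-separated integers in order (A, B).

Answer: 0 0

Derivation:
Step 1: fill(A) -> (A=7 B=0)
Step 2: fill(B) -> (A=7 B=9)
Step 3: empty(B) -> (A=7 B=0)
Step 4: fill(B) -> (A=7 B=9)
Step 5: empty(B) -> (A=7 B=0)
Step 6: fill(B) -> (A=7 B=9)
Step 7: empty(B) -> (A=7 B=0)
Step 8: empty(A) -> (A=0 B=0)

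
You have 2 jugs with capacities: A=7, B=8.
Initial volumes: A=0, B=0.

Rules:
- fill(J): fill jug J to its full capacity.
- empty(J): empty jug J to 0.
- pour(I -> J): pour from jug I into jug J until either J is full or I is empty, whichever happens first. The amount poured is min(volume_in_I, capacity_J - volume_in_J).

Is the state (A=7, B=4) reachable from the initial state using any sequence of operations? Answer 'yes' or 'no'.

BFS from (A=0, B=0):
  1. fill(B) -> (A=0 B=8)
  2. pour(B -> A) -> (A=7 B=1)
  3. empty(A) -> (A=0 B=1)
  4. pour(B -> A) -> (A=1 B=0)
  5. fill(B) -> (A=1 B=8)
  6. pour(B -> A) -> (A=7 B=2)
  7. empty(A) -> (A=0 B=2)
  8. pour(B -> A) -> (A=2 B=0)
  9. fill(B) -> (A=2 B=8)
  10. pour(B -> A) -> (A=7 B=3)
  11. empty(A) -> (A=0 B=3)
  12. pour(B -> A) -> (A=3 B=0)
  13. fill(B) -> (A=3 B=8)
  14. pour(B -> A) -> (A=7 B=4)
Target reached → yes.

Answer: yes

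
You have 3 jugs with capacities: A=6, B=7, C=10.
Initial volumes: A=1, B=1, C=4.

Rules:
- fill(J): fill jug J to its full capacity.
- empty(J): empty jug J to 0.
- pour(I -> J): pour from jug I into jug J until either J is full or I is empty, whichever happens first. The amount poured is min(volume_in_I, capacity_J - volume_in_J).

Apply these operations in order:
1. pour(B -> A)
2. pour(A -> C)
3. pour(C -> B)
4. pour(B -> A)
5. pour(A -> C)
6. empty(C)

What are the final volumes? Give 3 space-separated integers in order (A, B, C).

Step 1: pour(B -> A) -> (A=2 B=0 C=4)
Step 2: pour(A -> C) -> (A=0 B=0 C=6)
Step 3: pour(C -> B) -> (A=0 B=6 C=0)
Step 4: pour(B -> A) -> (A=6 B=0 C=0)
Step 5: pour(A -> C) -> (A=0 B=0 C=6)
Step 6: empty(C) -> (A=0 B=0 C=0)

Answer: 0 0 0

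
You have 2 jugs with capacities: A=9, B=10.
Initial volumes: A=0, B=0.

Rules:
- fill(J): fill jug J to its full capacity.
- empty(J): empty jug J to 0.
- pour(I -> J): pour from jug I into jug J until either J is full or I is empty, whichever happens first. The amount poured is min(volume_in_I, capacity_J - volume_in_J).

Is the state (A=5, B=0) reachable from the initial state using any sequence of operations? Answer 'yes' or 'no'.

BFS from (A=0, B=0):
  1. fill(A) -> (A=9 B=0)
  2. pour(A -> B) -> (A=0 B=9)
  3. fill(A) -> (A=9 B=9)
  4. pour(A -> B) -> (A=8 B=10)
  5. empty(B) -> (A=8 B=0)
  6. pour(A -> B) -> (A=0 B=8)
  7. fill(A) -> (A=9 B=8)
  8. pour(A -> B) -> (A=7 B=10)
  9. empty(B) -> (A=7 B=0)
  10. pour(A -> B) -> (A=0 B=7)
  11. fill(A) -> (A=9 B=7)
  12. pour(A -> B) -> (A=6 B=10)
  13. empty(B) -> (A=6 B=0)
  14. pour(A -> B) -> (A=0 B=6)
  15. fill(A) -> (A=9 B=6)
  16. pour(A -> B) -> (A=5 B=10)
  17. empty(B) -> (A=5 B=0)
Target reached → yes.

Answer: yes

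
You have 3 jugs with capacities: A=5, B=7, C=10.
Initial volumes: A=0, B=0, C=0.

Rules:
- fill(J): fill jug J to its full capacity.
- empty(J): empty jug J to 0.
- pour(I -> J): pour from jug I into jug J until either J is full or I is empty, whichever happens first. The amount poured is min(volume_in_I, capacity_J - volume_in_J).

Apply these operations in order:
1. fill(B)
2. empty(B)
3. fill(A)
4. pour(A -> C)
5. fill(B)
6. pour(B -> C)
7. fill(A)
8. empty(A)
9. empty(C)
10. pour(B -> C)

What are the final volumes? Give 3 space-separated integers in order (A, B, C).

Answer: 0 0 2

Derivation:
Step 1: fill(B) -> (A=0 B=7 C=0)
Step 2: empty(B) -> (A=0 B=0 C=0)
Step 3: fill(A) -> (A=5 B=0 C=0)
Step 4: pour(A -> C) -> (A=0 B=0 C=5)
Step 5: fill(B) -> (A=0 B=7 C=5)
Step 6: pour(B -> C) -> (A=0 B=2 C=10)
Step 7: fill(A) -> (A=5 B=2 C=10)
Step 8: empty(A) -> (A=0 B=2 C=10)
Step 9: empty(C) -> (A=0 B=2 C=0)
Step 10: pour(B -> C) -> (A=0 B=0 C=2)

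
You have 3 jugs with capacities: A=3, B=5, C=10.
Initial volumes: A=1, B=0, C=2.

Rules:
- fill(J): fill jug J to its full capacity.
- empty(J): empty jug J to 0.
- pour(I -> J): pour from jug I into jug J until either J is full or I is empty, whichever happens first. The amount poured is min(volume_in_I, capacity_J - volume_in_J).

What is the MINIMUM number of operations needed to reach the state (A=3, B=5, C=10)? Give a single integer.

Answer: 3

Derivation:
BFS from (A=1, B=0, C=2). One shortest path:
  1. fill(A) -> (A=3 B=0 C=2)
  2. fill(B) -> (A=3 B=5 C=2)
  3. fill(C) -> (A=3 B=5 C=10)
Reached target in 3 moves.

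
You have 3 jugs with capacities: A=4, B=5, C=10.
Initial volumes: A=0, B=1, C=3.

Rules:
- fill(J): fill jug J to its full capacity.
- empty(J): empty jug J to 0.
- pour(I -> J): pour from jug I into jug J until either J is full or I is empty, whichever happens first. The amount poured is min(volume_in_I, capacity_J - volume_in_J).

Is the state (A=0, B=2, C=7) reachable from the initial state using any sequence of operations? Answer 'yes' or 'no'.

BFS from (A=0, B=1, C=3):
  1. pour(B -> A) -> (A=1 B=0 C=3)
  2. fill(B) -> (A=1 B=5 C=3)
  3. pour(B -> A) -> (A=4 B=2 C=3)
  4. pour(A -> C) -> (A=0 B=2 C=7)
Target reached → yes.

Answer: yes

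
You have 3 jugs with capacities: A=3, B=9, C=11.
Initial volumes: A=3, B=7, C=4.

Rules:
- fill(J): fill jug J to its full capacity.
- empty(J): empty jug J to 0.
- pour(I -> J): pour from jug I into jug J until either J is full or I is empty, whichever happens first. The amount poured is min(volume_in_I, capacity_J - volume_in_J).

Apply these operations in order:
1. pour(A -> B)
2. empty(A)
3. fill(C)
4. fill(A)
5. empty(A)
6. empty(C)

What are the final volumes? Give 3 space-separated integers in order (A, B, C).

Step 1: pour(A -> B) -> (A=1 B=9 C=4)
Step 2: empty(A) -> (A=0 B=9 C=4)
Step 3: fill(C) -> (A=0 B=9 C=11)
Step 4: fill(A) -> (A=3 B=9 C=11)
Step 5: empty(A) -> (A=0 B=9 C=11)
Step 6: empty(C) -> (A=0 B=9 C=0)

Answer: 0 9 0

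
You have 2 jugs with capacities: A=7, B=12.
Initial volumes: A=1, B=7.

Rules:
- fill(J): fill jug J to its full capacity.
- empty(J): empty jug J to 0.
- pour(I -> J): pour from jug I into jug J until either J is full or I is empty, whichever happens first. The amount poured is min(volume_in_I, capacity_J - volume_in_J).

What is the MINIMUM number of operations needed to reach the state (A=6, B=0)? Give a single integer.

BFS from (A=1, B=7). One shortest path:
  1. fill(B) -> (A=1 B=12)
  2. pour(B -> A) -> (A=7 B=6)
  3. empty(A) -> (A=0 B=6)
  4. pour(B -> A) -> (A=6 B=0)
Reached target in 4 moves.

Answer: 4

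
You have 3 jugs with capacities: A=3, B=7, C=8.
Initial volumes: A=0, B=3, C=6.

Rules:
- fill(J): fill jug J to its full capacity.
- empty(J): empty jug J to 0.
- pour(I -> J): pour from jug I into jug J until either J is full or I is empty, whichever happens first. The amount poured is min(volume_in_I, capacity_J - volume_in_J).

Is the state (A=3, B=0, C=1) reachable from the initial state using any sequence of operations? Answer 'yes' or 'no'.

Answer: yes

Derivation:
BFS from (A=0, B=3, C=6):
  1. fill(A) -> (A=3 B=3 C=6)
  2. pour(B -> C) -> (A=3 B=1 C=8)
  3. empty(C) -> (A=3 B=1 C=0)
  4. pour(B -> C) -> (A=3 B=0 C=1)
Target reached → yes.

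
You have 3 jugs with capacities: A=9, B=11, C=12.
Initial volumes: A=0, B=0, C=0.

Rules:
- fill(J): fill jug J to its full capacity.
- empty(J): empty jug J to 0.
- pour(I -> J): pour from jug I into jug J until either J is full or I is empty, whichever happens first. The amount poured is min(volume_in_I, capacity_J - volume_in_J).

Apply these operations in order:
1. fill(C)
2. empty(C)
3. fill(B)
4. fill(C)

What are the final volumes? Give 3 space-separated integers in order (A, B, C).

Answer: 0 11 12

Derivation:
Step 1: fill(C) -> (A=0 B=0 C=12)
Step 2: empty(C) -> (A=0 B=0 C=0)
Step 3: fill(B) -> (A=0 B=11 C=0)
Step 4: fill(C) -> (A=0 B=11 C=12)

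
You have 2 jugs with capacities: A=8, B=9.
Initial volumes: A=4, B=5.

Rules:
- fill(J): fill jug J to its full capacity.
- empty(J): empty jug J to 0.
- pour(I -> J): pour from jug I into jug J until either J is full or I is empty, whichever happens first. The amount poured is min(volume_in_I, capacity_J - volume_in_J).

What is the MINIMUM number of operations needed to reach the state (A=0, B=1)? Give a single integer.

BFS from (A=4, B=5). One shortest path:
  1. pour(B -> A) -> (A=8 B=1)
  2. empty(A) -> (A=0 B=1)
Reached target in 2 moves.

Answer: 2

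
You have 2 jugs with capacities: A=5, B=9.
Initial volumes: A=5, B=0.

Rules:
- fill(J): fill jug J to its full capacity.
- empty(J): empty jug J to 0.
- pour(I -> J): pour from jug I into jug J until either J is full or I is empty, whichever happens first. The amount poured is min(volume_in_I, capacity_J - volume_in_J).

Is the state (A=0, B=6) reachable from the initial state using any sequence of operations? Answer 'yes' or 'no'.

Answer: yes

Derivation:
BFS from (A=5, B=0):
  1. pour(A -> B) -> (A=0 B=5)
  2. fill(A) -> (A=5 B=5)
  3. pour(A -> B) -> (A=1 B=9)
  4. empty(B) -> (A=1 B=0)
  5. pour(A -> B) -> (A=0 B=1)
  6. fill(A) -> (A=5 B=1)
  7. pour(A -> B) -> (A=0 B=6)
Target reached → yes.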